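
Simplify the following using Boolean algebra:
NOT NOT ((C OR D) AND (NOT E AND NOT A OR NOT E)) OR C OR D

C OR D

NOT NOT ((C OR D) AND (NOT E AND NOT A OR NOT E)) OR C OR D
= (C OR D) AND (NOT E AND NOT A OR NOT E) OR C OR D
= (C OR D) AND NOT E OR C OR D
= C OR D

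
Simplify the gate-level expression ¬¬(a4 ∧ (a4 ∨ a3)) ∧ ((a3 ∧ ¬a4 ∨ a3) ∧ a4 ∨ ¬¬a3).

¬¬(a4 ∧ (a4 ∨ a3)) ∧ ((a3 ∧ ¬a4 ∨ a3) ∧ a4 ∨ ¬¬a3)
= ¬¬(a4 ∧ (a4 ∨ a3)) ∧ (a3 ∧ a4 ∨ ¬¬a3)   (absorption)
= ¬¬(a4 ∧ (a4 ∨ a3)) ∧ (a3 ∧ a4 ∨ a3)   (double negation)
= ¬¬a4 ∧ (a3 ∧ a4 ∨ a3)   (absorption)
= ¬¬a4 ∧ a3   (absorption)
= a4 ∧ a3   (double negation)

a4 ∧ a3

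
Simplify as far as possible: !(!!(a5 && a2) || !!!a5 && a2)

!(!!(a5 && a2) || !!!a5 && a2)
= !(!!(a5 && a2) || !a5 && a2)
= !(a5 && a2 || !a5 && a2)
= !a2

!a2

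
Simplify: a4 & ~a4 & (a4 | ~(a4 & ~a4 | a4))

0

a4 & ~a4 & (a4 | ~(a4 & ~a4 | a4))
= a4 & ~a4 & (a4 | ~a4)   — complement / identity
= a4 & ~a4   — complement / identity
= 0   — complement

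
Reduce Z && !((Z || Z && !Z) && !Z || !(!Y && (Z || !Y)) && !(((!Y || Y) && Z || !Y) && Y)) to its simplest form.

Z && !((Z || Z && !Z) && !Z || !(!Y && (Z || !Y)) && !(((!Y || Y) && Z || !Y) && Y))
= Z && !(Z && !Z || !(!Y && (Z || !Y)) && !(((!Y || Y) && Z || !Y) && Y))
= Z && !(Z && !Z || !(!Y && (Z || !Y)) && !((Z || !Y) && Y))
= Z && !(!(!Y && (Z || !Y)) && !((Z || !Y) && Y))
= Z && (!Y && (Z || !Y) || (Z || !Y) && Y)
= Z && (Z || !Y)
= Z

Z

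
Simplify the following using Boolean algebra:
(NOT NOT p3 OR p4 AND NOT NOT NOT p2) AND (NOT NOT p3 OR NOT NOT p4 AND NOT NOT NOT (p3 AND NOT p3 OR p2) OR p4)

(NOT NOT p3 OR p4 AND NOT NOT NOT p2) AND (NOT NOT p3 OR NOT NOT p4 AND NOT NOT NOT (p3 AND NOT p3 OR p2) OR p4)
= (NOT NOT p3 OR p4 AND NOT NOT NOT p2) AND (NOT NOT p3 OR NOT NOT p4 AND NOT NOT NOT p2 OR p4)
= (NOT NOT p3 OR p4 AND NOT NOT NOT p2) AND (NOT NOT p3 OR p4 AND NOT NOT NOT p2 OR p4)
= NOT NOT p3 OR p4 AND NOT NOT NOT p2
= p3 OR p4 AND NOT NOT NOT p2
= p3 OR p4 AND NOT p2

p3 OR p4 AND NOT p2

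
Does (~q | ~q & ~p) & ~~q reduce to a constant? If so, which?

(~q | ~q & ~p) & ~~q
= (~q | ~q & ~p) & q
= ~q & q
= 0

yes, False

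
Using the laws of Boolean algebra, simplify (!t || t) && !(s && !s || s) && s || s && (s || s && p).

(!t || t) && !(s && !s || s) && s || s && (s || s && p)
= !(s && !s || s) && s || s && (s || s && p)   (complement / identity)
= !(s && !s || s) && s || s && s   (absorption)
= !s && s || s && s   (complement / identity)
= s   (distribution)

s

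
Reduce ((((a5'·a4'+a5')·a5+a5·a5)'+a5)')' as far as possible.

1

((((a5'·a4'+a5')·a5+a5·a5)'+a5)')'
= (((a5'·a5+a5·a5)'+a5)')'   [absorption]
= ((a5'+a5)')'   [distribution]
= a5'+a5   [double negation]
= 1   [complement]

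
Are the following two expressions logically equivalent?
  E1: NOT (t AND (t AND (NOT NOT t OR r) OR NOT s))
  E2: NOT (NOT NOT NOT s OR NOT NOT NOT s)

E1: NOT (t AND (t AND (NOT NOT t OR r) OR NOT s))
    = NOT (t AND (t AND (t OR r) OR NOT s))   (double negation)
    = NOT (t AND (t OR NOT s))   (absorption)
    = NOT t   (absorption)
E2: NOT (NOT NOT NOT s OR NOT NOT NOT s)
    = NOT NOT NOT NOT s   (idempotence)
    = NOT NOT s   (double negation)
    = s   (double negation)
These differ: at r=0, s=0, t=0, E1 = 1 but E2 = 0.

No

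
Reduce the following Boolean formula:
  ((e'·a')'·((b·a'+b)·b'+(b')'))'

((e'·a')'·((b·a'+b)·b'+(b')'))'
= ((e'·a')'·(b·b'+(b')'))'   — absorption
= ((e'·a')'·(b')')'   — complement / identity
= e'·a'+b'   — De Morgan

e'·a'+b'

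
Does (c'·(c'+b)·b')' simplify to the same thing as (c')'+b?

Yes

E1: (c'·(c'+b)·b')'
    = (c'·b')'   — absorption
    = c+b   — De Morgan
E2: (c')'+b
    = c+b   — double negation
Both reduce to c+b, so they are equivalent.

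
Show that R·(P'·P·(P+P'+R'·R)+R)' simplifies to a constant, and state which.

0

R·(P'·P·(P+P'+R'·R)+R)'
= R·(P'·P·(P+P')+R)'   — complement / identity
= R·(P'·P+R)'   — complement / identity
= R·R'   — complement / identity
= 0   — complement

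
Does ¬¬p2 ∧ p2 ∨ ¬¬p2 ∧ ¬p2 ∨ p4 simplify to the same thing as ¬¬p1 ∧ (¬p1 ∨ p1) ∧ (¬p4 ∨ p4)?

E1: ¬¬p2 ∧ p2 ∨ ¬¬p2 ∧ ¬p2 ∨ p4
    = ¬¬p2 ∨ p4   — distribution
    = p2 ∨ p4   — double negation
E2: ¬¬p1 ∧ (¬p1 ∨ p1) ∧ (¬p4 ∨ p4)
    = ¬¬p1 ∧ (¬p1 ∨ p1)   — complement / identity
    = ¬¬p1   — complement / identity
    = p1   — double negation
These differ: at p1=0, p2=0, p4=1, E1 = 1 but E2 = 0.

No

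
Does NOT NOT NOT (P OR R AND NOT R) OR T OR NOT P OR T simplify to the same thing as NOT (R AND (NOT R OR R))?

No

E1: NOT NOT NOT (P OR R AND NOT R) OR T OR NOT P OR T
    = NOT (P OR R AND NOT R) OR T OR NOT P OR T   — double negation
    = NOT P OR T OR NOT P OR T   — complement / identity
    = NOT P OR T   — idempotence
E2: NOT (R AND (NOT R OR R))
    = NOT R   — complement / identity
These differ: at P=0, R=1, T=0, E1 = 1 but E2 = 0.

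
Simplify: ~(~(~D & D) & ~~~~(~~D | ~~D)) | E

~D | E

~(~(~D & D) & ~~~~(~~D | ~~D)) | E
= ~(~(~D & D) & ~~~(~D & ~D)) | E   (De Morgan)
= ~D & D | ~~(~D & ~D) | E   (De Morgan)
= ~D & D | ~D & ~D | E   (double negation)
= ~D | E   (distribution)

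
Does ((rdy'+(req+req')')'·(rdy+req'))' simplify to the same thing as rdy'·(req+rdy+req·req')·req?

No

E1: ((rdy'+(req+req')')'·(rdy+req'))'
    = (rdy·(req+req')·(rdy+req'))'   [De Morgan]
    = (rdy·(rdy+req'))'   [complement / identity]
    = rdy'   [absorption]
E2: rdy'·(req+rdy+req·req')·req
    = rdy'·(req+rdy)·req   [complement / identity]
    = rdy'·req   [absorption]
These differ: at rdy=0, req=0, E1 = 1 but E2 = 0.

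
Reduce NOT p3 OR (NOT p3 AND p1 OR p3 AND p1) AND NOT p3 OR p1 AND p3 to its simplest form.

NOT p3 OR (NOT p3 AND p1 OR p3 AND p1) AND NOT p3 OR p1 AND p3
= NOT p3 OR p1 AND NOT p3 OR p1 AND p3   — distribution
= NOT p3 OR p1   — distribution

NOT p3 OR p1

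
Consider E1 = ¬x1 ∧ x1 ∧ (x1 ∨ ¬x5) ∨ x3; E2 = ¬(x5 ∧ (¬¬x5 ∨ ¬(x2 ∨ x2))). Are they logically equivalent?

E1: ¬x1 ∧ x1 ∧ (x1 ∨ ¬x5) ∨ x3
    = ¬x1 ∧ x1 ∨ x3   (absorption)
    = x3   (complement / identity)
E2: ¬(x5 ∧ (¬¬x5 ∨ ¬(x2 ∨ x2)))
    = ¬(x5 ∧ (¬¬x5 ∨ ¬x2))   (idempotence)
    = ¬(x5 ∧ (x5 ∨ ¬x2))   (double negation)
    = ¬x5   (absorption)
These differ: at x1=0, x2=0, x3=0, x5=0, E1 = 0 but E2 = 1.

No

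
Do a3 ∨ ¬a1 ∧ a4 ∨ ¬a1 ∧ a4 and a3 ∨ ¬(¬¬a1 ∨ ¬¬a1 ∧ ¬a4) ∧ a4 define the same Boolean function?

E1: a3 ∨ ¬a1 ∧ a4 ∨ ¬a1 ∧ a4
    = a3 ∨ ¬a1 ∧ a4   (idempotence)
E2: a3 ∨ ¬(¬¬a1 ∨ ¬¬a1 ∧ ¬a4) ∧ a4
    = a3 ∨ ¬¬¬a1 ∧ a4   (absorption)
    = a3 ∨ ¬a1 ∧ a4   (double negation)
Both reduce to a3 ∨ ¬a1 ∧ a4, so they are equivalent.

Yes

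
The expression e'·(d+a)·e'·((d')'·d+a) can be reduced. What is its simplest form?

e'·(d+a)·e'·((d')'·d+a)
= e'·(d+a)·e'·(d·d+a)
= e'·(d+a)·e'·(d+a)
= e'·(d+a)

e'·(d+a)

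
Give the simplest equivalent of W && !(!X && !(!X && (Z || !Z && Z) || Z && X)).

W && (X || Z)

W && !(!X && !(!X && (Z || !Z && Z) || Z && X))
= W && (X || !X && (Z || !Z && Z) || Z && X)   [De Morgan]
= W && (X || !X && Z || Z && X)   [complement / identity]
= W && (X || Z)   [distribution]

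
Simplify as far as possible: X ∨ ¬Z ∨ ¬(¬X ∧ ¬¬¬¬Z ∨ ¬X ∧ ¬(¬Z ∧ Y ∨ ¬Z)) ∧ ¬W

X ∨ ¬Z

X ∨ ¬Z ∨ ¬(¬X ∧ ¬¬¬¬Z ∨ ¬X ∧ ¬(¬Z ∧ Y ∨ ¬Z)) ∧ ¬W
= X ∨ ¬Z ∨ ¬(¬X ∧ ¬¬Z ∨ ¬X ∧ ¬(¬Z ∧ Y ∨ ¬Z)) ∧ ¬W   [double negation]
= X ∨ ¬Z ∨ ¬(¬X ∧ ¬¬Z ∨ ¬X ∧ ¬¬Z) ∧ ¬W   [absorption]
= X ∨ ¬Z ∨ ¬(¬X ∧ ¬¬Z) ∧ ¬W   [idempotence]
= X ∨ ¬Z ∨ (X ∨ ¬Z) ∧ ¬W   [De Morgan]
= X ∨ ¬Z   [absorption]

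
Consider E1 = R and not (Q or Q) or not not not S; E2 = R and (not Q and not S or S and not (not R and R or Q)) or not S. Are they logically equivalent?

Yes

E1: R and not (Q or Q) or not not not S
    = R and not (Q or Q) or not S   (double negation)
    = R and not Q or not S   (idempotence)
E2: R and (not Q and not S or S and not (not R and R or Q)) or not S
    = R and (not Q and not S or S and not Q) or not S   (complement / identity)
    = R and not Q or not S   (distribution)
Both reduce to R and not Q or not S, so they are equivalent.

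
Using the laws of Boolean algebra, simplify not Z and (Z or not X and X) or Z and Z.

not Z and (Z or not X and X) or Z and Z
= not Z and Z or Z and Z   — complement / identity
= Z   — distribution

Z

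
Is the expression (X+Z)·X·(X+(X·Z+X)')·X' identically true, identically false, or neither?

(X+Z)·X·(X+(X·Z+X)')·X'
= X·(X+(X·Z+X)')·X'   [absorption]
= X·(X+X')·X'   [absorption]
= X·X'   [complement / identity]
= 0   [complement]

identically false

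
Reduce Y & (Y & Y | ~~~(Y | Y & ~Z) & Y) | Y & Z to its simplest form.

Y

Y & (Y & Y | ~~~(Y | Y & ~Z) & Y) | Y & Z
= Y & (Y & Y | ~~~Y & Y) | Y & Z   (absorption)
= Y & (Y & Y | ~Y & Y) | Y & Z   (double negation)
= Y & Y | Y & Z   (distribution)
= (Y | Z) & Y   (distribution)
= Y   (absorption)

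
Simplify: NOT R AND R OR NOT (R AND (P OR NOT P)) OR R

NOT R AND R OR NOT (R AND (P OR NOT P)) OR R
= NOT R AND R OR NOT R OR R   [complement / identity]
= NOT R OR R   [complement / identity]
= TRUE   [complement]

TRUE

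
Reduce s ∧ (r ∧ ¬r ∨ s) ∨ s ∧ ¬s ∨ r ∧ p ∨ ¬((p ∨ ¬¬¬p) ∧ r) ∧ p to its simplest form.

s ∨ p

s ∧ (r ∧ ¬r ∨ s) ∨ s ∧ ¬s ∨ r ∧ p ∨ ¬((p ∨ ¬¬¬p) ∧ r) ∧ p
= s ∧ s ∨ s ∧ ¬s ∨ r ∧ p ∨ ¬((p ∨ ¬¬¬p) ∧ r) ∧ p
= s ∧ s ∨ s ∧ ¬s ∨ r ∧ p ∨ ¬((p ∨ ¬p) ∧ r) ∧ p
= s ∧ s ∨ s ∧ ¬s ∨ r ∧ p ∨ ¬r ∧ p
= s ∧ s ∨ r ∧ p ∨ ¬r ∧ p
= s ∧ s ∨ p
= s ∨ p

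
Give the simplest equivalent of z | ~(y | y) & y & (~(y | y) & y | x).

z

z | ~(y | y) & y & (~(y | y) & y | x)
= z | ~(y | y) & y   — absorption
= z | ~y & y   — idempotence
= z   — complement / identity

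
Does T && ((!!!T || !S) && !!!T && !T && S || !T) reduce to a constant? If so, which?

T && ((!!!T || !S) && !!!T && !T && S || !T)
= T && (!!!T && !T && S || !T)   — absorption
= T && (!T && !T && S || !T)   — double negation
= T && (!T && S || !T)   — idempotence
= T && !T   — absorption
= false   — complement

yes, False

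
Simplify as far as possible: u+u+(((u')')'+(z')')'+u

u+u+(((u')')'+(z')')'+u
= u+u+(u'+(z')')'+u   (double negation)
= u+u+u·z'+u   (De Morgan)
= u+u+u   (absorption)
= u+u   (idempotence)
= u   (idempotence)

u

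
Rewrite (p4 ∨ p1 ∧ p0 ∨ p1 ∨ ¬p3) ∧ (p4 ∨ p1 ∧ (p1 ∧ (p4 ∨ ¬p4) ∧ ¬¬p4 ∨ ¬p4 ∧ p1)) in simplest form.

(p4 ∨ p1 ∧ p0 ∨ p1 ∨ ¬p3) ∧ (p4 ∨ p1 ∧ (p1 ∧ (p4 ∨ ¬p4) ∧ ¬¬p4 ∨ ¬p4 ∧ p1))
= (p4 ∨ p1 ∨ ¬p3) ∧ (p4 ∨ p1 ∧ (p1 ∧ (p4 ∨ ¬p4) ∧ ¬¬p4 ∨ ¬p4 ∧ p1))   — absorption
= (p4 ∨ p1 ∨ ¬p3) ∧ (p4 ∨ p1 ∧ (p1 ∧ (p4 ∨ ¬p4) ∧ p4 ∨ ¬p4 ∧ p1))   — double negation
= (p4 ∨ p1 ∨ ¬p3) ∧ (p4 ∨ p1 ∧ (p1 ∧ p4 ∨ ¬p4 ∧ p1))   — complement / identity
= (p4 ∨ p1 ∨ ¬p3) ∧ (p4 ∨ p1 ∧ p1)   — distribution
= (p4 ∨ p1 ∨ ¬p3) ∧ (p4 ∨ p1)   — idempotence
= p4 ∨ p1   — absorption

p4 ∨ p1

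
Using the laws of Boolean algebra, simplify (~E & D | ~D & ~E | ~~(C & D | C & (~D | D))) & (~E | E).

(~E & D | ~D & ~E | ~~(C & D | C & (~D | D))) & (~E | E)
= (~E & D | ~D & ~E | ~~(C & D | C)) & (~E | E)
= (~E & D | ~D & ~E | ~~C) & (~E | E)
= ~E & D | ~D & ~E | ~~C
= ~E | ~~C
= ~E | C

~E | C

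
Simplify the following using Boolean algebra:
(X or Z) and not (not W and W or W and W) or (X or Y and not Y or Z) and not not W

(X or Z) and not (not W and W or W and W) or (X or Y and not Y or Z) and not not W
= (X or Z) and not (not W and W or W and W) or (X or Y and not Y or Z) and W   [double negation]
= (X or Z) and not (not W and W or W and W) or (X or Z) and W   [complement / identity]
= (X or Z) and not W or (X or Z) and W   [distribution]
= X or Z   [distribution]

X or Z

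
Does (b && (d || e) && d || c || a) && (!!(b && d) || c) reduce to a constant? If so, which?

no

(b && (d || e) && d || c || a) && (!!(b && d) || c)
= (b && d || c || a) && (!!(b && d) || c)   (absorption)
= (b && d || c || a) && (b && d || c)   (double negation)
= b && d || c   (absorption)
This depends on b, c, d, so it is not a constant.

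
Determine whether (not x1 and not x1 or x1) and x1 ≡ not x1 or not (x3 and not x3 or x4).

E1: (not x1 and not x1 or x1) and x1
    = (not x1 or x1) and x1   — idempotence
    = x1   — complement / identity
E2: not x1 or not (x3 and not x3 or x4)
    = not x1 or not x4   — complement / identity
These differ: at x1=0, x3=0, x4=1, E1 = 0 but E2 = 1.

No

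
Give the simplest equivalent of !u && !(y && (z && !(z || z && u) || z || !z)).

!u && !y

!u && !(y && (z && !(z || z && u) || z || !z))
= !u && !(y && (z && !z || z || !z))
= !u && !(y && (z || !z))
= !u && !y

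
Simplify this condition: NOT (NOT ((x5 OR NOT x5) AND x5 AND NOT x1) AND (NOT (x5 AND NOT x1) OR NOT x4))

x5 AND NOT x1

NOT (NOT ((x5 OR NOT x5) AND x5 AND NOT x1) AND (NOT (x5 AND NOT x1) OR NOT x4))
= NOT (NOT (x5 AND NOT x1) AND (NOT (x5 AND NOT x1) OR NOT x4))   (complement / identity)
= NOT NOT (x5 AND NOT x1)   (absorption)
= x5 AND NOT x1   (double negation)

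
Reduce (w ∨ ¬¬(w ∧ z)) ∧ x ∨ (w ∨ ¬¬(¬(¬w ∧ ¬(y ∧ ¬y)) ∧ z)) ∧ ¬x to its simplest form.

(w ∨ ¬¬(w ∧ z)) ∧ x ∨ (w ∨ ¬¬(¬(¬w ∧ ¬(y ∧ ¬y)) ∧ z)) ∧ ¬x
= (w ∨ ¬¬(w ∧ z)) ∧ x ∨ (w ∨ ¬¬((w ∨ y ∧ ¬y) ∧ z)) ∧ ¬x   — De Morgan
= (w ∨ ¬¬(w ∧ z)) ∧ x ∨ (w ∨ ¬¬(w ∧ z)) ∧ ¬x   — complement / identity
= w ∨ ¬¬(w ∧ z)   — distribution
= w ∨ w ∧ z   — double negation
= w   — absorption

w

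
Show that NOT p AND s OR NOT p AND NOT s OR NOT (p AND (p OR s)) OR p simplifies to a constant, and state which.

TRUE

NOT p AND s OR NOT p AND NOT s OR NOT (p AND (p OR s)) OR p
= NOT p OR NOT (p AND (p OR s)) OR p   [distribution]
= NOT p OR NOT p OR p   [absorption]
= NOT p OR p   [idempotence]
= TRUE   [complement]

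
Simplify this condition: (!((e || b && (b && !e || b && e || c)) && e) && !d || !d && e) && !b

!d && !b

(!((e || b && (b && !e || b && e || c)) && e) && !d || !d && e) && !b
= (!((e || b && (b || c)) && e) && !d || !d && e) && !b   (distribution)
= (!((e || b) && e) && !d || !d && e) && !b   (absorption)
= (!e && !d || !d && e) && !b   (absorption)
= !d && !b   (distribution)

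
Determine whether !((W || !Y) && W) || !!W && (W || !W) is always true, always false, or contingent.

always true

!((W || !Y) && W) || !!W && (W || !W)
= !((W || !Y) && W) || !!W
= !((W || !Y) && W) || W
= !W || W
= true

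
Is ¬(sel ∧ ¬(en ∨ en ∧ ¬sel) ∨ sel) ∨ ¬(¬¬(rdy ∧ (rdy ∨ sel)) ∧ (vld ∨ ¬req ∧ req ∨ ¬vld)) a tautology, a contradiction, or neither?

¬(sel ∧ ¬(en ∨ en ∧ ¬sel) ∨ sel) ∨ ¬(¬¬(rdy ∧ (rdy ∨ sel)) ∧ (vld ∨ ¬req ∧ req ∨ ¬vld))
= ¬(sel ∧ ¬(en ∨ en ∧ ¬sel) ∨ sel) ∨ ¬(¬¬(rdy ∧ (rdy ∨ sel)) ∧ (vld ∨ ¬vld))
= ¬(sel ∧ ¬(en ∨ en ∧ ¬sel) ∨ sel) ∨ ¬¬¬(rdy ∧ (rdy ∨ sel))
= ¬(sel ∧ ¬en ∨ sel) ∨ ¬¬¬(rdy ∧ (rdy ∨ sel))
= ¬(sel ∧ ¬en ∨ sel) ∨ ¬¬¬rdy
= ¬(sel ∧ ¬en ∨ sel) ∨ ¬rdy
= ¬sel ∨ ¬rdy
This depends on rdy, sel, so it is not a constant.

neither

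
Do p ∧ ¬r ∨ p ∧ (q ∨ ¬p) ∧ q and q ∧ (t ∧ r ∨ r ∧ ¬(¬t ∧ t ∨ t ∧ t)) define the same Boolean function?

No

E1: p ∧ ¬r ∨ p ∧ (q ∨ ¬p) ∧ q
    = p ∧ (¬r ∨ (q ∨ ¬p) ∧ q)   (distribution)
    = p ∧ (¬r ∨ q)   (absorption)
E2: q ∧ (t ∧ r ∨ r ∧ ¬(¬t ∧ t ∨ t ∧ t))
    = q ∧ (t ∧ r ∨ r ∧ ¬t)   (distribution)
    = q ∧ r   (distribution)
These differ: at p=1, q=1, r=0, t=0, E1 = 1 but E2 = 0.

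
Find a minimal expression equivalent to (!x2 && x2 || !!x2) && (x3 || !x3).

(!x2 && x2 || !!x2) && (x3 || !x3)
= !!x2 && (x3 || !x3)   — complement / identity
= !!x2   — complement / identity
= x2   — double negation

x2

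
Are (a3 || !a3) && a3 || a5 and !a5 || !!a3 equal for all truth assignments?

E1: (a3 || !a3) && a3 || a5
    = a3 || a5   (complement / identity)
E2: !a5 || !!a3
    = !a5 || a3   (double negation)
These differ: at a3=0, a5=1, E1 = 1 but E2 = 0.

No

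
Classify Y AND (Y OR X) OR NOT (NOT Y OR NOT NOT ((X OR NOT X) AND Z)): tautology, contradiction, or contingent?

contingent

Y AND (Y OR X) OR NOT (NOT Y OR NOT NOT ((X OR NOT X) AND Z))
= Y AND (Y OR X) OR Y AND NOT ((X OR NOT X) AND Z)   [De Morgan]
= Y AND (Y OR X) OR Y AND NOT Z   [complement / identity]
= Y OR Y AND NOT Z   [absorption]
= Y   [absorption]
This depends on Y, so it is not a constant.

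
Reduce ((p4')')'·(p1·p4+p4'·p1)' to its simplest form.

p4'·p1'

((p4')')'·(p1·p4+p4'·p1)'
= ((p4')')'·p1'   [distribution]
= p4'·p1'   [double negation]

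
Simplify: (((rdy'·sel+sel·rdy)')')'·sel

(((rdy'·sel+sel·rdy)')')'·sel
= ((sel')')'·sel   — distribution
= sel'·sel   — double negation
= 0   — complement

0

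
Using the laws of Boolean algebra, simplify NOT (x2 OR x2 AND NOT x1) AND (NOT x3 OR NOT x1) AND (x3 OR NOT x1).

NOT (x2 OR x2 AND NOT x1) AND (NOT x3 OR NOT x1) AND (x3 OR NOT x1)
= NOT x2 AND (NOT x3 OR NOT x1) AND (x3 OR NOT x1)
= NOT x2 AND (NOT x3 AND x3 OR NOT x1)
= NOT x2 AND NOT x1

NOT x2 AND NOT x1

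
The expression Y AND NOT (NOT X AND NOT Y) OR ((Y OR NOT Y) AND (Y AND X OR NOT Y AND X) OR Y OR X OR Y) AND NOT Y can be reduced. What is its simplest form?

Y AND NOT (NOT X AND NOT Y) OR ((Y OR NOT Y) AND (Y AND X OR NOT Y AND X) OR Y OR X OR Y) AND NOT Y
= Y AND NOT (NOT X AND NOT Y) OR ((Y OR NOT Y) AND X OR Y OR X OR Y) AND NOT Y   [distribution]
= Y AND (X OR Y) OR ((Y OR NOT Y) AND X OR Y OR X OR Y) AND NOT Y   [De Morgan]
= Y AND (X OR Y) OR (X OR Y OR X OR Y) AND NOT Y   [complement / identity]
= Y AND (X OR Y) OR (X OR Y) AND NOT Y   [idempotence]
= X OR Y   [distribution]

X OR Y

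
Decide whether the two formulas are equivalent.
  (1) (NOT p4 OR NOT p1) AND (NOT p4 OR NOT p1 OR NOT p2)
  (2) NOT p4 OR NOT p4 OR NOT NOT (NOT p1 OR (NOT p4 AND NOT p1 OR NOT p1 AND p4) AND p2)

E1: (NOT p4 OR NOT p1) AND (NOT p4 OR NOT p1 OR NOT p2)
    = NOT p4 OR NOT p1
E2: NOT p4 OR NOT p4 OR NOT NOT (NOT p1 OR (NOT p4 AND NOT p1 OR NOT p1 AND p4) AND p2)
    = NOT p4 OR NOT p4 OR NOT NOT (NOT p1 OR NOT p1 AND p2)
    = NOT p4 OR NOT p4 OR NOT NOT NOT p1
    = NOT p4 OR NOT NOT NOT p1
    = NOT p4 OR NOT p1
Both reduce to NOT p4 OR NOT p1, so they are equivalent.

Yes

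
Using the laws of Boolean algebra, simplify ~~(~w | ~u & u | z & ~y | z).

~~(~w | ~u & u | z & ~y | z)
= ~w | ~u & u | z & ~y | z
= ~w | ~u & u | z
= ~w | z

~w | z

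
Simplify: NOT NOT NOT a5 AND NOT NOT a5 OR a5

NOT NOT NOT a5 AND NOT NOT a5 OR a5
= NOT a5 AND NOT NOT a5 OR a5   — double negation
= NOT a5 AND a5 OR a5   — double negation
= a5   — complement / identity

a5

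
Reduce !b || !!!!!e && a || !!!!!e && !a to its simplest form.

!b || !!!!!e && a || !!!!!e && !a
= !b || !!!!!e   — distribution
= !b || !!!e   — double negation
= !b || !e   — double negation

!b || !e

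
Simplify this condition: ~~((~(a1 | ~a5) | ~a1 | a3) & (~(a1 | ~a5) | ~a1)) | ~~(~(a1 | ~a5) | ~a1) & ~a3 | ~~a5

~a1 | a5

~~((~(a1 | ~a5) | ~a1 | a3) & (~(a1 | ~a5) | ~a1)) | ~~(~(a1 | ~a5) | ~a1) & ~a3 | ~~a5
= ~~(~(a1 | ~a5) | ~a1) | ~~(~(a1 | ~a5) | ~a1) & ~a3 | ~~a5   (absorption)
= ~~(~(a1 | ~a5) | ~a1) | ~~a5   (absorption)
= ~((a1 | ~a5) & a1) | ~~a5   (De Morgan)
= ~a1 | ~~a5   (absorption)
= ~a1 | a5   (double negation)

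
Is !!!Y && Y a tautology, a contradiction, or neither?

!!!Y && Y
= !Y && Y   — double negation
= false   — complement

contradiction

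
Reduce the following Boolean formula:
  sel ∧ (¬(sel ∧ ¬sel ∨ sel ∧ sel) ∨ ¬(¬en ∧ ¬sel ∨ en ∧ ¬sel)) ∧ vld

sel ∧ (¬(sel ∧ ¬sel ∨ sel ∧ sel) ∨ ¬(¬en ∧ ¬sel ∨ en ∧ ¬sel)) ∧ vld
= sel ∧ (¬sel ∨ ¬(¬en ∧ ¬sel ∨ en ∧ ¬sel)) ∧ vld   — distribution
= sel ∧ (¬sel ∨ ¬¬sel) ∧ vld   — distribution
= sel ∧ (¬sel ∨ sel) ∧ vld   — double negation
= sel ∧ vld   — complement / identity

sel ∧ vld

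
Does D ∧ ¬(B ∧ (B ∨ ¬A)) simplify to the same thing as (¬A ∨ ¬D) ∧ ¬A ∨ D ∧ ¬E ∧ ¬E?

E1: D ∧ ¬(B ∧ (B ∨ ¬A))
    = D ∧ ¬B   [absorption]
E2: (¬A ∨ ¬D) ∧ ¬A ∨ D ∧ ¬E ∧ ¬E
    = (¬A ∨ ¬D) ∧ ¬A ∨ D ∧ ¬E   [idempotence]
    = ¬A ∨ D ∧ ¬E   [absorption]
These differ: at A=0, B=0, D=0, E=0, E1 = 0 but E2 = 1.

No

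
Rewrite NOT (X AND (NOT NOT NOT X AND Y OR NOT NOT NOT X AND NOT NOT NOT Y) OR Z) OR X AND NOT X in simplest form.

NOT Z

NOT (X AND (NOT NOT NOT X AND Y OR NOT NOT NOT X AND NOT NOT NOT Y) OR Z) OR X AND NOT X
= NOT (X AND (NOT NOT NOT X AND Y OR NOT NOT NOT X AND NOT Y) OR Z) OR X AND NOT X
= NOT (X AND NOT NOT NOT X OR Z) OR X AND NOT X
= NOT (X AND NOT NOT NOT X OR Z)
= NOT (X AND NOT X OR Z)
= NOT Z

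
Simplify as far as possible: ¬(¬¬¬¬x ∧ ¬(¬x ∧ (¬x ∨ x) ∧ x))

¬(¬¬¬¬x ∧ ¬(¬x ∧ (¬x ∨ x) ∧ x))
= ¬(¬¬¬¬x ∧ ¬(¬x ∧ x))   (complement / identity)
= ¬¬¬x ∨ ¬x ∧ x   (De Morgan)
= ¬¬¬x   (complement / identity)
= ¬x   (double negation)

¬x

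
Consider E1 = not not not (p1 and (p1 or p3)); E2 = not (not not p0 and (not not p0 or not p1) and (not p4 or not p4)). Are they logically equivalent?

No

E1: not not not (p1 and (p1 or p3))
    = not not not p1
    = not p1
E2: not (not not p0 and (not not p0 or not p1) and (not p4 or not p4))
    = not (not not p0 and (not not p0 or not p1) and not p4)
    = not (not not p0 and not p4)
    = not p0 or p4
These differ: at p0=0, p1=1, p3=1, p4=1, E1 = 0 but E2 = 1.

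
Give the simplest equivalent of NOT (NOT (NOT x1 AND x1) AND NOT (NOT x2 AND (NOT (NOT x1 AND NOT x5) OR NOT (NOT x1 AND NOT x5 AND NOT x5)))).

NOT x2 AND (x1 OR x5)

NOT (NOT (NOT x1 AND x1) AND NOT (NOT x2 AND (NOT (NOT x1 AND NOT x5) OR NOT (NOT x1 AND NOT x5 AND NOT x5))))
= NOT (NOT (NOT x1 AND x1) AND NOT (NOT x2 AND (NOT (NOT x1 AND NOT x5) OR NOT (NOT x1 AND NOT x5))))   (idempotence)
= NOT (NOT (NOT x1 AND x1) AND NOT (NOT x2 AND NOT (NOT x1 AND NOT x5)))   (idempotence)
= NOT (NOT (NOT x1 AND x1) AND NOT (NOT x2 AND (x1 OR x5)))   (De Morgan)
= NOT x1 AND x1 OR NOT x2 AND (x1 OR x5)   (De Morgan)
= NOT x2 AND (x1 OR x5)   (complement / identity)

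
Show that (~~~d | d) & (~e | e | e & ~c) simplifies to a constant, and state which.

(~~~d | d) & (~e | e | e & ~c)
= (~d | d) & (~e | e | e & ~c)
= (~d | d) & (~e | e)
= ~e | e
= 1

1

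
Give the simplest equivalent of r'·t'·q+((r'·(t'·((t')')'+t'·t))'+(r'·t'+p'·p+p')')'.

r'·t'

r'·t'·q+((r'·(t'·((t')')'+t'·t))'+(r'·t'+p'·p+p')')'
= r'·t'·q+((r'·(t'·t'+t'·t))'+(r'·t'+p'·p+p')')'
= r'·t'·q+((r'·t')'+(r'·t'+p'·p+p')')'
= r'·t'·q+r'·t'·(r'·t'+p'·p+p')
= r'·t'·q+r'·t'·(r'·t'+p')
= r'·t'·q+r'·t'
= r'·t'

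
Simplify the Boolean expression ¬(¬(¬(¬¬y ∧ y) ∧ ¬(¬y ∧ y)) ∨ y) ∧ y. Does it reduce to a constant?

¬(¬(¬(¬¬y ∧ y) ∧ ¬(¬y ∧ y)) ∨ y) ∧ y
= ¬(¬¬y ∧ y ∨ ¬y ∧ y ∨ y) ∧ y   (De Morgan)
= ¬(y ∧ y ∨ ¬y ∧ y ∨ y) ∧ y   (double negation)
= ¬(y ∨ y) ∧ y   (distribution)
= ¬y ∧ y   (idempotence)
= False   (complement)

False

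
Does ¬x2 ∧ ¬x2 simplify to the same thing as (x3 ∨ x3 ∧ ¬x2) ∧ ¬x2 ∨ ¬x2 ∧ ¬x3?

Yes

E1: ¬x2 ∧ ¬x2
    = ¬x2
E2: (x3 ∨ x3 ∧ ¬x2) ∧ ¬x2 ∨ ¬x2 ∧ ¬x3
    = x3 ∧ ¬x2 ∨ ¬x2 ∧ ¬x3
    = ¬x2
Both reduce to ¬x2, so they are equivalent.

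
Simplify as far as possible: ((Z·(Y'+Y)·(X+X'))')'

((Z·(Y'+Y)·(X+X'))')'
= ((Z·(X+X'))')'   — complement / identity
= (Z')'   — complement / identity
= Z   — double negation

Z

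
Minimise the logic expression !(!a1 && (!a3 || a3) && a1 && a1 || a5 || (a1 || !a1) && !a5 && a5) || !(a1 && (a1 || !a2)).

!(!a1 && (!a3 || a3) && a1 && a1 || a5 || (a1 || !a1) && !a5 && a5) || !(a1 && (a1 || !a2))
= !(!a1 && (!a3 || a3) && a1 && a1 || a5 || !a5 && a5) || !(a1 && (a1 || !a2))   (complement / identity)
= !(!a1 && a1 && a1 || a5 || !a5 && a5) || !(a1 && (a1 || !a2))   (complement / identity)
= !(!a1 && a1 && a1 || a5) || !(a1 && (a1 || !a2))   (complement / identity)
= !(!a1 && a1 || a5) || !(a1 && (a1 || !a2))   (idempotence)
= !a5 || !(a1 && (a1 || !a2))   (complement / identity)
= !a5 || !a1   (absorption)

!a5 || !a1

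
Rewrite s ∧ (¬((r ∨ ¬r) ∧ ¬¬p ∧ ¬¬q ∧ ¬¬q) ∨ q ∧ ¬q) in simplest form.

s ∧ (¬((r ∨ ¬r) ∧ ¬¬p ∧ ¬¬q ∧ ¬¬q) ∨ q ∧ ¬q)
= s ∧ (¬(¬¬p ∧ ¬¬q ∧ ¬¬q) ∨ q ∧ ¬q)   — complement / identity
= s ∧ (¬(¬¬p ∧ ¬¬q) ∨ q ∧ ¬q)   — idempotence
= s ∧ (¬p ∨ ¬q ∨ q ∧ ¬q)   — De Morgan
= s ∧ (¬p ∨ ¬q)   — complement / identity

s ∧ (¬p ∨ ¬q)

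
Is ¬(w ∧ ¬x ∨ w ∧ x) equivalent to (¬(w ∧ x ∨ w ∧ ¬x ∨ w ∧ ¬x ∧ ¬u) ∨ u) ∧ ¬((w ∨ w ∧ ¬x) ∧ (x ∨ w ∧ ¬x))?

Yes

E1: ¬(w ∧ ¬x ∨ w ∧ x)
    = ¬w   (distribution)
E2: (¬(w ∧ x ∨ w ∧ ¬x ∨ w ∧ ¬x ∧ ¬u) ∨ u) ∧ ¬((w ∨ w ∧ ¬x) ∧ (x ∨ w ∧ ¬x))
    = (¬(w ∧ x ∨ w ∧ ¬x) ∨ u) ∧ ¬((w ∨ w ∧ ¬x) ∧ (x ∨ w ∧ ¬x))   (absorption)
    = (¬(w ∧ x ∨ w ∧ ¬x) ∨ u) ∧ ¬(w ∧ x ∨ w ∧ ¬x)   (distribution)
    = ¬(w ∧ x ∨ w ∧ ¬x)   (absorption)
    = ¬w   (distribution)
Both reduce to ¬w, so they are equivalent.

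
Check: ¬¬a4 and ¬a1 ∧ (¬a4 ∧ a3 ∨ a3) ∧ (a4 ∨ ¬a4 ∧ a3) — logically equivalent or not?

E1: ¬¬a4
    = a4   [double negation]
E2: ¬a1 ∧ (¬a4 ∧ a3 ∨ a3) ∧ (a4 ∨ ¬a4 ∧ a3)
    = ¬a1 ∧ (¬a4 ∧ a3 ∨ a3 ∧ a4)   [distribution]
    = ¬a1 ∧ a3   [distribution]
These differ: at a1=1, a3=0, a4=1, E1 = 1 but E2 = 0.

No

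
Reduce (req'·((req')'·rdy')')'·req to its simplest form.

(req'·((req')'·rdy')')'·req
= (req'·(req'+rdy))'·req   — De Morgan
= (req')'·req   — absorption
= req·req   — double negation
= req   — idempotence

req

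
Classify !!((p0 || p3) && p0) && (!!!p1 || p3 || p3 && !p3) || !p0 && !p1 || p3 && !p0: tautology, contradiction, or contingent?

contingent

!!((p0 || p3) && p0) && (!!!p1 || p3 || p3 && !p3) || !p0 && !p1 || p3 && !p0
= (p0 || p3) && p0 && (!!!p1 || p3 || p3 && !p3) || !p0 && !p1 || p3 && !p0   (double negation)
= (p0 || p3) && p0 && (!!!p1 || p3) || !p0 && !p1 || p3 && !p0   (complement / identity)
= (p0 || p3) && p0 && (!!!p1 || p3) || !p0 && (!p1 || p3)   (distribution)
= (p0 || p3) && p0 && (!p1 || p3) || !p0 && (!p1 || p3)   (double negation)
= p0 && (!p1 || p3) || !p0 && (!p1 || p3)   (absorption)
= !p1 || p3   (distribution)
This depends on p1, p3, so it is not a constant.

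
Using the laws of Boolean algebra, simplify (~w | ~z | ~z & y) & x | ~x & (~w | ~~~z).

(~w | ~z | ~z & y) & x | ~x & (~w | ~~~z)
= (~w | ~z | ~z & y) & x | ~x & (~w | ~z)   [double negation]
= (~w | ~z) & x | ~x & (~w | ~z)   [absorption]
= ~w | ~z   [distribution]

~w | ~z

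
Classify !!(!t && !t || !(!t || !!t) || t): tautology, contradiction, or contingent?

tautology

!!(!t && !t || !(!t || !!t) || t)
= !!(!t && !t || t && !t || t)   (De Morgan)
= !!(!t || t)   (distribution)
= !t || t   (double negation)
= true   (complement)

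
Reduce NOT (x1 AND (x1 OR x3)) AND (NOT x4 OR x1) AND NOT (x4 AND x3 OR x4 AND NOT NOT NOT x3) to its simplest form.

NOT x1 AND NOT x4

NOT (x1 AND (x1 OR x3)) AND (NOT x4 OR x1) AND NOT (x4 AND x3 OR x4 AND NOT NOT NOT x3)
= NOT x1 AND (NOT x4 OR x1) AND NOT (x4 AND x3 OR x4 AND NOT NOT NOT x3)   [absorption]
= NOT x1 AND (NOT x4 OR x1) AND NOT (x4 AND x3 OR x4 AND NOT x3)   [double negation]
= NOT x1 AND (NOT x4 OR x1) AND NOT x4   [distribution]
= NOT x1 AND NOT x4   [absorption]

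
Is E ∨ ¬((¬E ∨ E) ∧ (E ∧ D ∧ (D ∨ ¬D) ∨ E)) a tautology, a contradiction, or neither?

tautology

E ∨ ¬((¬E ∨ E) ∧ (E ∧ D ∧ (D ∨ ¬D) ∨ E))
= E ∨ ¬((¬E ∨ E) ∧ (E ∧ D ∨ E))
= E ∨ ¬(E ∧ D ∨ E)
= E ∨ ¬E
= True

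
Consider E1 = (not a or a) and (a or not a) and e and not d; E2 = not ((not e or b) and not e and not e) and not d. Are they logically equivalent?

E1: (not a or a) and (a or not a) and e and not d
    = (not a or a) and e and not d   [complement / identity]
    = e and not d   [complement / identity]
E2: not ((not e or b) and not e and not e) and not d
    = not (not e and not e) and not d   [absorption]
    = (e or e) and not d   [De Morgan]
    = e and not d   [idempotence]
Both reduce to e and not d, so they are equivalent.

Yes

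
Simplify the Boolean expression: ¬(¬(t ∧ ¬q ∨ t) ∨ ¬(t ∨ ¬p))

t

¬(¬(t ∧ ¬q ∨ t) ∨ ¬(t ∨ ¬p))
= ¬(¬t ∨ ¬(t ∨ ¬p))   [absorption]
= t ∧ (t ∨ ¬p)   [De Morgan]
= t   [absorption]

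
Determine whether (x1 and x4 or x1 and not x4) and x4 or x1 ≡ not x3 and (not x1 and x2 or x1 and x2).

No

E1: (x1 and x4 or x1 and not x4) and x4 or x1
    = x1 and x4 or x1
    = x1
E2: not x3 and (not x1 and x2 or x1 and x2)
    = not x3 and x2
These differ: at x1=1, x2=1, x3=1, x4=0, E1 = 1 but E2 = 0.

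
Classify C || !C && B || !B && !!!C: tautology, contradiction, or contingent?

C || !C && B || !B && !!!C
= C || !C && B || !B && !C   — double negation
= C || !C   — distribution
= true   — complement

tautology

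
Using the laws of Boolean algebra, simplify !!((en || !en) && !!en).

en

!!((en || !en) && !!en)
= !!!!en   [complement / identity]
= !!en   [double negation]
= en   [double negation]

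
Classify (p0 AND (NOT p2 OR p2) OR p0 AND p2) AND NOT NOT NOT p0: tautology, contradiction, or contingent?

(p0 AND (NOT p2 OR p2) OR p0 AND p2) AND NOT NOT NOT p0
= (p0 OR p0 AND p2) AND NOT NOT NOT p0   (complement / identity)
= p0 AND NOT NOT NOT p0   (absorption)
= p0 AND NOT p0   (double negation)
= FALSE   (complement)

contradiction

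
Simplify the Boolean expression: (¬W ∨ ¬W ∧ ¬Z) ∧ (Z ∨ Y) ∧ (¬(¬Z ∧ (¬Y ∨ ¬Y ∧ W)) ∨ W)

¬W ∧ (Z ∨ Y)

(¬W ∨ ¬W ∧ ¬Z) ∧ (Z ∨ Y) ∧ (¬(¬Z ∧ (¬Y ∨ ¬Y ∧ W)) ∨ W)
= (¬W ∨ ¬W ∧ ¬Z) ∧ (Z ∨ Y) ∧ (¬(¬Z ∧ ¬Y) ∨ W)   [absorption]
= (¬W ∨ ¬W ∧ ¬Z) ∧ (Z ∨ Y) ∧ (Z ∨ Y ∨ W)   [De Morgan]
= (¬W ∨ ¬W ∧ ¬Z) ∧ (Z ∨ Y)   [absorption]
= ¬W ∧ (Z ∨ Y)   [absorption]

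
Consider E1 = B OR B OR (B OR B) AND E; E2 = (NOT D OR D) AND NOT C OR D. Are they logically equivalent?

No

E1: B OR B OR (B OR B) AND E
    = B OR B
    = B
E2: (NOT D OR D) AND NOT C OR D
    = NOT C OR D
These differ: at B=0, C=0, D=0, E=0, E1 = 0 but E2 = 1.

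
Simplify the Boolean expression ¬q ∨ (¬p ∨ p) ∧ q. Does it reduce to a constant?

¬q ∨ (¬p ∨ p) ∧ q
= ¬q ∨ q   — complement / identity
= True   — complement

True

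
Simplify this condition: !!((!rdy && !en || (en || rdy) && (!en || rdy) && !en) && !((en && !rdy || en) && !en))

!en

!!((!rdy && !en || (en || rdy) && (!en || rdy) && !en) && !((en && !rdy || en) && !en))
= !!((!rdy && !en || (rdy || en && !en) && !en) && !((en && !rdy || en) && !en))   [distribution]
= !!((!rdy && !en || rdy && !en) && !((en && !rdy || en) && !en))   [complement / identity]
= !!(!en && !((en && !rdy || en) && !en))   [distribution]
= !!(!en && !(en && !en))   [absorption]
= !(en || en && !en)   [De Morgan]
= !en   [complement / identity]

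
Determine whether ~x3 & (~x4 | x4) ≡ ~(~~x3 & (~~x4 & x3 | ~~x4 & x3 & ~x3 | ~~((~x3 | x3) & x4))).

No

E1: ~x3 & (~x4 | x4)
    = ~x3   [complement / identity]
E2: ~(~~x3 & (~~x4 & x3 | ~~x4 & x3 & ~x3 | ~~((~x3 | x3) & x4)))
    = ~(~~x3 & (~~x4 & x3 | ~~x4 & x3 & ~x3 | ~~x4))   [complement / identity]
    = ~(~~x3 & (~~x4 & x3 | ~~x4))   [absorption]
    = ~(~~x3 & ~~x4)   [absorption]
    = ~x3 | ~x4   [De Morgan]
These differ: at x3=1, x4=0, E1 = 0 but E2 = 1.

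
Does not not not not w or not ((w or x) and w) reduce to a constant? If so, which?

not not not not w or not ((w or x) and w)
= not not not not w or not w   — absorption
= not not w or not w   — double negation
= w or not w   — double negation
= True   — complement

yes, True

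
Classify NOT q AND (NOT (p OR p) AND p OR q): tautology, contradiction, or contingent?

NOT q AND (NOT (p OR p) AND p OR q)
= NOT q AND (NOT p AND p OR q)   (idempotence)
= NOT q AND q   (complement / identity)
= FALSE   (complement)

contradiction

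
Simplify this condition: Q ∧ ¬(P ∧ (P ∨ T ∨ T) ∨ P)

Q ∧ ¬(P ∧ (P ∨ T ∨ T) ∨ P)
= Q ∧ ¬(P ∧ (P ∨ T) ∨ P)   — idempotence
= Q ∧ ¬(P ∨ P)   — absorption
= Q ∧ ¬P   — idempotence

Q ∧ ¬P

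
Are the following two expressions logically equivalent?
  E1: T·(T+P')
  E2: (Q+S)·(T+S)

E1: T·(T+P')
    = T   — absorption
E2: (Q+S)·(T+S)
    = S+Q·T   — distribution
These differ: at P=1, Q=0, S=1, T=0, E1 = 0 but E2 = 1.

No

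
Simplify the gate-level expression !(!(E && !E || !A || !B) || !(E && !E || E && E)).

(!A || !B) && E

!(!(E && !E || !A || !B) || !(E && !E || E && E))
= !(!(!A || !B) || !(E && !E || E && E))
= (!A || !B) && (E && !E || E && E)
= (!A || !B) && E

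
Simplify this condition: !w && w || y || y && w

!w && w || y || y && w
= !w && w || y   [absorption]
= y   [complement / identity]

y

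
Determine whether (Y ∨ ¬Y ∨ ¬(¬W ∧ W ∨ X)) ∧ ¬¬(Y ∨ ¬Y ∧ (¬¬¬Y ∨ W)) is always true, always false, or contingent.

always true

(Y ∨ ¬Y ∨ ¬(¬W ∧ W ∨ X)) ∧ ¬¬(Y ∨ ¬Y ∧ (¬¬¬Y ∨ W))
= (Y ∨ ¬Y ∨ ¬(¬W ∧ W ∨ X)) ∧ (Y ∨ ¬Y ∧ (¬¬¬Y ∨ W))   (double negation)
= (Y ∨ ¬Y ∨ ¬(¬W ∧ W ∨ X)) ∧ (Y ∨ ¬Y ∧ (¬Y ∨ W))   (double negation)
= (Y ∨ ¬Y ∨ ¬(¬W ∧ W ∨ X)) ∧ (Y ∨ ¬Y)   (absorption)
= (Y ∨ ¬Y ∨ ¬X) ∧ (Y ∨ ¬Y)   (complement / identity)
= Y ∨ ¬Y   (absorption)
= True   (complement)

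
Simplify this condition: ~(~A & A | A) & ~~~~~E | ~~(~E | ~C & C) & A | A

~(~A & A | A) & ~~~~~E | ~~(~E | ~C & C) & A | A
= ~(~A & A | A) & ~~~E | ~~(~E | ~C & C) & A | A   [double negation]
= ~(~A & A | A) & ~~~E | ~~~E & A | A   [complement / identity]
= ~A & ~~~E | ~~~E & A | A   [complement / identity]
= ~~~E | A   [distribution]
= ~E | A   [double negation]

~E | A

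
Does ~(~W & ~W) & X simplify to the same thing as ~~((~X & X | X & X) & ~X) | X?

No

E1: ~(~W & ~W) & X
    = ~~W & X
    = W & X
E2: ~~((~X & X | X & X) & ~X) | X
    = ~~(X & ~X) | X
    = X & ~X | X
    = X
These differ: at W=0, X=1, E1 = 0 but E2 = 1.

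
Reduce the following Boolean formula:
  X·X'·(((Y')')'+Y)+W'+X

W'+X

X·X'·(((Y')')'+Y)+W'+X
= X·X'·(Y'+Y)+W'+X   — double negation
= X·X'+W'+X   — complement / identity
= W'+X   — complement / identity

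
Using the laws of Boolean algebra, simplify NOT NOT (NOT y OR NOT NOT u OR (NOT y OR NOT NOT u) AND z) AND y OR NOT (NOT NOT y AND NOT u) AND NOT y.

NOT y OR u

NOT NOT (NOT y OR NOT NOT u OR (NOT y OR NOT NOT u) AND z) AND y OR NOT (NOT NOT y AND NOT u) AND NOT y
= NOT NOT (NOT y OR NOT NOT u) AND y OR NOT (NOT NOT y AND NOT u) AND NOT y   [absorption]
= NOT NOT (NOT y OR u) AND y OR NOT (NOT NOT y AND NOT u) AND NOT y   [double negation]
= NOT NOT (NOT y OR u) AND y OR (NOT y OR u) AND NOT y   [De Morgan]
= (NOT y OR u) AND y OR (NOT y OR u) AND NOT y   [double negation]
= NOT y OR u   [distribution]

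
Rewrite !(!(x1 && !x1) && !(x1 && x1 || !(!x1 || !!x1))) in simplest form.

x1

!(!(x1 && !x1) && !(x1 && x1 || !(!x1 || !!x1)))
= x1 && !x1 || x1 && x1 || !(!x1 || !!x1)   (De Morgan)
= x1 && !x1 || x1 && x1 || x1 && !x1   (De Morgan)
= x1 && !x1 || x1   (distribution)
= x1   (complement / identity)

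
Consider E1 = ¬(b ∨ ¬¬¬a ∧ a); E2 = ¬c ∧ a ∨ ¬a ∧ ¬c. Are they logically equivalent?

No

E1: ¬(b ∨ ¬¬¬a ∧ a)
    = ¬(b ∨ ¬a ∧ a)   (double negation)
    = ¬b   (complement / identity)
E2: ¬c ∧ a ∨ ¬a ∧ ¬c
    = ¬c   (distribution)
These differ: at a=0, b=1, c=0, E1 = 0 but E2 = 1.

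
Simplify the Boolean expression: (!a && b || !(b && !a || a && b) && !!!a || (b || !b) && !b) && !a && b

!a && b

(!a && b || !(b && !a || a && b) && !!!a || (b || !b) && !b) && !a && b
= (!a && b || !(b && !a || a && b) && !!!a || !b) && !a && b   — complement / identity
= (!a && b || !b && !!!a || !b) && !a && b   — distribution
= (!a && b || !b && !a || !b) && !a && b   — double negation
= (!a && b || !b) && !a && b   — absorption
= !a && b   — absorption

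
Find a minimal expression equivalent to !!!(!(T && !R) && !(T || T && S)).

T

!!!(!(T && !R) && !(T || T && S))
= !(!(T && !R) && !(T || T && S))   [double negation]
= !(!(T && !R) && !T)   [absorption]
= T && !R || T   [De Morgan]
= T   [absorption]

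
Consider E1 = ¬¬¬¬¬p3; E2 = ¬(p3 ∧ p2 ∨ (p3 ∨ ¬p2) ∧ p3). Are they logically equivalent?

Yes

E1: ¬¬¬¬¬p3
    = ¬¬¬p3   (double negation)
    = ¬p3   (double negation)
E2: ¬(p3 ∧ p2 ∨ (p3 ∨ ¬p2) ∧ p3)
    = ¬(p3 ∧ p2 ∨ p3)   (absorption)
    = ¬p3   (absorption)
Both reduce to ¬p3, so they are equivalent.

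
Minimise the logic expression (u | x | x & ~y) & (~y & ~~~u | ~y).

(u | x | x & ~y) & (~y & ~~~u | ~y)
= (u | x | x & ~y) & (~y & ~u | ~y)   (double negation)
= (u | x) & (~y & ~u | ~y)   (absorption)
= (u | x) & ~y   (absorption)

(u | x) & ~y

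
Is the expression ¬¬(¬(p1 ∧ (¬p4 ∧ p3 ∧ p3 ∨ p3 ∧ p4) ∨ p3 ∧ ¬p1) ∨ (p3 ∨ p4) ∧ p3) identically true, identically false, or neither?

¬¬(¬(p1 ∧ (¬p4 ∧ p3 ∧ p3 ∨ p3 ∧ p4) ∨ p3 ∧ ¬p1) ∨ (p3 ∨ p4) ∧ p3)
= ¬¬(¬(p1 ∧ (¬p4 ∧ p3 ∨ p3 ∧ p4) ∨ p3 ∧ ¬p1) ∨ (p3 ∨ p4) ∧ p3)
= ¬¬(¬(p1 ∧ p3 ∨ p3 ∧ ¬p1) ∨ (p3 ∨ p4) ∧ p3)
= ¬¬(¬p3 ∨ (p3 ∨ p4) ∧ p3)
= ¬p3 ∨ (p3 ∨ p4) ∧ p3
= ¬p3 ∨ p3
= True

identically true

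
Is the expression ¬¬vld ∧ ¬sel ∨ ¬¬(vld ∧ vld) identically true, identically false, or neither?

neither

¬¬vld ∧ ¬sel ∨ ¬¬(vld ∧ vld)
= ¬¬vld ∧ ¬sel ∨ vld ∧ vld   (double negation)
= ¬¬vld ∧ ¬sel ∨ vld   (idempotence)
= vld ∧ ¬sel ∨ vld   (double negation)
= vld   (absorption)
This depends on vld, so it is not a constant.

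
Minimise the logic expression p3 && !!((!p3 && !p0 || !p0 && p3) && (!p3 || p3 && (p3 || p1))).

p3 && !p0

p3 && !!((!p3 && !p0 || !p0 && p3) && (!p3 || p3 && (p3 || p1)))
= p3 && !!((!p3 && !p0 || !p0 && p3) && (!p3 || p3))   (absorption)
= p3 && !!(!p3 && !p0 || !p0 && p3)   (complement / identity)
= p3 && !!!p0   (distribution)
= p3 && !p0   (double negation)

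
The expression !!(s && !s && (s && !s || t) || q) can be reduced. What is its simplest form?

!!(s && !s && (s && !s || t) || q)
= !!(s && !s || q)   [absorption]
= !!q   [complement / identity]
= q   [double negation]

q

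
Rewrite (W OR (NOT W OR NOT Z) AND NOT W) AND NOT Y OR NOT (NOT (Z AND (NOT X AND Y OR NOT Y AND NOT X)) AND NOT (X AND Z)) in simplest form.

NOT Y OR Z

(W OR (NOT W OR NOT Z) AND NOT W) AND NOT Y OR NOT (NOT (Z AND (NOT X AND Y OR NOT Y AND NOT X)) AND NOT (X AND Z))
= (W OR NOT W) AND NOT Y OR NOT (NOT (Z AND (NOT X AND Y OR NOT Y AND NOT X)) AND NOT (X AND Z))   (absorption)
= (W OR NOT W) AND NOT Y OR Z AND (NOT X AND Y OR NOT Y AND NOT X) OR X AND Z   (De Morgan)
= (W OR NOT W) AND NOT Y OR Z AND NOT X OR X AND Z   (distribution)
= (W OR NOT W) AND NOT Y OR Z   (distribution)
= NOT Y OR Z   (complement / identity)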